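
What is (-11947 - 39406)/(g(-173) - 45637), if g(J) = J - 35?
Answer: 51353/45845 ≈ 1.1201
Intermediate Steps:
g(J) = -35 + J
(-11947 - 39406)/(g(-173) - 45637) = (-11947 - 39406)/((-35 - 173) - 45637) = -51353/(-208 - 45637) = -51353/(-45845) = -51353*(-1/45845) = 51353/45845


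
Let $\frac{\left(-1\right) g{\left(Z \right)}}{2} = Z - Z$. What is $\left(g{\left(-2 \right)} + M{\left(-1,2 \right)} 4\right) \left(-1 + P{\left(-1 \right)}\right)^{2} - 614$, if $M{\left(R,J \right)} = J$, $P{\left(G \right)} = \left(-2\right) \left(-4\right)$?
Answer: $-222$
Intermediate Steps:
$g{\left(Z \right)} = 0$ ($g{\left(Z \right)} = - 2 \left(Z - Z\right) = \left(-2\right) 0 = 0$)
$P{\left(G \right)} = 8$
$\left(g{\left(-2 \right)} + M{\left(-1,2 \right)} 4\right) \left(-1 + P{\left(-1 \right)}\right)^{2} - 614 = \left(0 + 2 \cdot 4\right) \left(-1 + 8\right)^{2} - 614 = \left(0 + 8\right) 7^{2} - 614 = 8 \cdot 49 - 614 = 392 - 614 = -222$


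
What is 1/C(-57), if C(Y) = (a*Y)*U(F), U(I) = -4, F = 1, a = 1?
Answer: 1/228 ≈ 0.0043860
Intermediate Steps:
C(Y) = -4*Y (C(Y) = (1*Y)*(-4) = Y*(-4) = -4*Y)
1/C(-57) = 1/(-4*(-57)) = 1/228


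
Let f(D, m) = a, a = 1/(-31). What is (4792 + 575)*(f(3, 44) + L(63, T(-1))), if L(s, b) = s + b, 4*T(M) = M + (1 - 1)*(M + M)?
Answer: 41739159/124 ≈ 3.3661e+5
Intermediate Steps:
a = -1/31 (a = 1*(-1/31) = -1/31 ≈ -0.032258)
f(D, m) = -1/31
T(M) = M/4 (T(M) = (M + (1 - 1)*(M + M))/4 = (M + 0*(2*M))/4 = (M + 0)/4 = M/4)
L(s, b) = b + s
(4792 + 575)*(f(3, 44) + L(63, T(-1))) = (4792 + 575)*(-1/31 + ((¼)*(-1) + 63)) = 5367*(-1/31 + (-¼ + 63)) = 5367*(-1/31 + 251/4) = 5367*(7777/124) = 41739159/124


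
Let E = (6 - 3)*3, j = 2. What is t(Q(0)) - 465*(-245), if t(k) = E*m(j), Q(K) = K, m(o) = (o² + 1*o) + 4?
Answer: 114015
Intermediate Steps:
m(o) = 4 + o + o² (m(o) = (o² + o) + 4 = (o + o²) + 4 = 4 + o + o²)
E = 9 (E = 3*3 = 9)
t(k) = 90 (t(k) = 9*(4 + 2 + 2²) = 9*(4 + 2 + 4) = 9*10 = 90)
t(Q(0)) - 465*(-245) = 90 - 465*(-245) = 90 + 113925 = 114015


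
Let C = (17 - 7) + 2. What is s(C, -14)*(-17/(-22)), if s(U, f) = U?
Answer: 102/11 ≈ 9.2727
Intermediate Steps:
C = 12 (C = 10 + 2 = 12)
s(C, -14)*(-17/(-22)) = 12*(-17/(-22)) = 12*(-17*(-1/22)) = 12*(17/22) = 102/11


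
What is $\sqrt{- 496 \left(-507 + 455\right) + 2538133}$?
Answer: $35 \sqrt{2093} \approx 1601.2$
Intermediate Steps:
$\sqrt{- 496 \left(-507 + 455\right) + 2538133} = \sqrt{\left(-496\right) \left(-52\right) + 2538133} = \sqrt{25792 + 2538133} = \sqrt{2563925} = 35 \sqrt{2093}$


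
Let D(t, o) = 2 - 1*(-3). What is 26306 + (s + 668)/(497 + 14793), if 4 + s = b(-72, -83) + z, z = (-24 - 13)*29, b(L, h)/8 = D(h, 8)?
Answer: 402218371/15290 ≈ 26306.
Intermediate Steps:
D(t, o) = 5 (D(t, o) = 2 + 3 = 5)
b(L, h) = 40 (b(L, h) = 8*5 = 40)
z = -1073 (z = -37*29 = -1073)
s = -1037 (s = -4 + (40 - 1073) = -4 - 1033 = -1037)
26306 + (s + 668)/(497 + 14793) = 26306 + (-1037 + 668)/(497 + 14793) = 26306 - 369/15290 = 402218371/15290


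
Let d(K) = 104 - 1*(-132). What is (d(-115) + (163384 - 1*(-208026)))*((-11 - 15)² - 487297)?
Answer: -180850748166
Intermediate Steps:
d(K) = 236 (d(K) = 104 + 132 = 236)
(d(-115) + (163384 - 1*(-208026)))*((-11 - 15)² - 487297) = (236 + (163384 - 1*(-208026)))*((-11 - 15)² - 487297) = (236 + (163384 + 208026))*((-26)² - 487297) = (236 + 371410)*(676 - 487297) = 371646*(-486621) = -180850748166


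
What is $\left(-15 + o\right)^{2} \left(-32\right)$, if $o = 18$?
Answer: $-288$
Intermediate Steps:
$\left(-15 + o\right)^{2} \left(-32\right) = \left(-15 + 18\right)^{2} \left(-32\right) = 3^{2} \left(-32\right) = 9 \left(-32\right) = -288$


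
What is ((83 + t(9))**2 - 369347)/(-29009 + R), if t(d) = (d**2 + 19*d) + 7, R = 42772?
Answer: -252383/13763 ≈ -18.338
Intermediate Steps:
t(d) = 7 + d**2 + 19*d
((83 + t(9))**2 - 369347)/(-29009 + R) = ((83 + (7 + 9**2 + 19*9))**2 - 369347)/(-29009 + 42772) = ((83 + (7 + 81 + 171))**2 - 369347)/13763 = ((83 + 259)**2 - 369347)*(1/13763) = (342**2 - 369347)*(1/13763) = (116964 - 369347)*(1/13763) = -252383*1/13763 = -252383/13763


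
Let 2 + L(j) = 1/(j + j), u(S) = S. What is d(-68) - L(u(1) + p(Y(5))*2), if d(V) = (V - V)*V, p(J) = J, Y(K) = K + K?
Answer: 83/42 ≈ 1.9762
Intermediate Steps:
Y(K) = 2*K
d(V) = 0 (d(V) = 0*V = 0)
L(j) = -2 + 1/(2*j) (L(j) = -2 + 1/(j + j) = -2 + 1/(2*j))
d(-68) - L(u(1) + p(Y(5))*2) = 0 - (-2 + 1/(2*(1 + (2*5)*2))) = 0 - (-2 + 1/(2*(1 + 10*2))) = 0 - (-2 + 1/(2*(1 + 20))) = 0 - (-2 + (½)/21) = 0 - (-2 + (½)*(1/21)) = 0 - (-2 + 1/42) = 0 - 1*(-83/42) = 0 + 83/42 = 83/42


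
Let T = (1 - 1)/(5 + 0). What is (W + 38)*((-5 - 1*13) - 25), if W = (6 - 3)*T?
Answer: -1634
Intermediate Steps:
T = 0 (T = 0/5 = 0*(⅕) = 0)
W = 0 (W = (6 - 3)*0 = 3*0 = 0)
(W + 38)*((-5 - 1*13) - 25) = (0 + 38)*((-5 - 1*13) - 25) = 38*((-5 - 13) - 25) = 38*(-18 - 25) = 38*(-43) = -1634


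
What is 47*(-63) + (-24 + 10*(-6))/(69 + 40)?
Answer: -322833/109 ≈ -2961.8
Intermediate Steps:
47*(-63) + (-24 + 10*(-6))/(69 + 40) = -2961 + (-24 - 60)/109 = -2961 - 84*1/109 = -2961 - 84/109 = -322833/109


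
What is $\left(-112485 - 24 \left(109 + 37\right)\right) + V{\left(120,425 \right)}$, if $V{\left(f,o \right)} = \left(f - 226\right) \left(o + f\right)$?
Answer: $-173759$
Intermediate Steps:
$V{\left(f,o \right)} = \left(-226 + f\right) \left(f + o\right)$
$\left(-112485 - 24 \left(109 + 37\right)\right) + V{\left(120,425 \right)} = \left(-112485 - 24 \left(109 + 37\right)\right) + \left(120^{2} - 27120 - 96050 + 120 \cdot 425\right) = \left(-112485 - 3504\right) + \left(14400 - 27120 - 96050 + 51000\right) = \left(-112485 - 3504\right) - 57770 = -115989 - 57770 = -173759$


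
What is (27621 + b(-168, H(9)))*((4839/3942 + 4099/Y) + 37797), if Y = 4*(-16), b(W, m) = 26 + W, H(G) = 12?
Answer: 43599468214091/42048 ≈ 1.0369e+9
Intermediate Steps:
Y = -64
(27621 + b(-168, H(9)))*((4839/3942 + 4099/Y) + 37797) = (27621 + (26 - 168))*((4839/3942 + 4099/(-64)) + 37797) = (27621 - 142)*((4839*(1/3942) + 4099*(-1/64)) + 37797) = 27479*((1613/1314 - 4099/64) + 37797) = 27479*(-2641427/42048 + 37797) = 27479*(1586646829/42048) = 43599468214091/42048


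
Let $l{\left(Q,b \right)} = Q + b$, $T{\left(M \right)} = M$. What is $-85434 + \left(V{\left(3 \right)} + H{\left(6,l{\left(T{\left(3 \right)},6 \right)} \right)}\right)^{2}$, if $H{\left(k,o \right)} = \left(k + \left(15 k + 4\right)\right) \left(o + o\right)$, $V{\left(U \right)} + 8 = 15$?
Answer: $3179815$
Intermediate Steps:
$V{\left(U \right)} = 7$ ($V{\left(U \right)} = -8 + 15 = 7$)
$H{\left(k,o \right)} = 2 o \left(4 + 16 k\right)$ ($H{\left(k,o \right)} = \left(k + \left(4 + 15 k\right)\right) 2 o = \left(4 + 16 k\right) 2 o = 2 o \left(4 + 16 k\right)$)
$-85434 + \left(V{\left(3 \right)} + H{\left(6,l{\left(T{\left(3 \right)},6 \right)} \right)}\right)^{2} = -85434 + \left(7 + 8 \left(3 + 6\right) \left(1 + 4 \cdot 6\right)\right)^{2} = -85434 + \left(7 + 8 \cdot 9 \left(1 + 24\right)\right)^{2} = -85434 + \left(7 + 8 \cdot 9 \cdot 25\right)^{2} = -85434 + \left(7 + 1800\right)^{2} = -85434 + 1807^{2} = -85434 + 3265249 = 3179815$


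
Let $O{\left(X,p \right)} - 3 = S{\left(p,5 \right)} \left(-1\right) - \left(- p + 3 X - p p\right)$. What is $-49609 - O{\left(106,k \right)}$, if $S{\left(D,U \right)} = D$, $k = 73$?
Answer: $-54623$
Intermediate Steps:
$O{\left(X,p \right)} = 3 + p^{2} - 3 X$ ($O{\left(X,p \right)} = 3 - \left(- p + 3 X - p \left(-1\right) - p p\right) = 3 - \left(- p^{2} + 3 X\right) = 3 + p^{2} - 3 X$)
$-49609 - O{\left(106,k \right)} = -49609 - \left(3 + 73^{2} - 318\right) = -49609 - \left(3 + 5329 - 318\right) = -49609 - 5014 = -54623$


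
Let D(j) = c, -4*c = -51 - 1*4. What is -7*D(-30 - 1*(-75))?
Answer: -385/4 ≈ -96.250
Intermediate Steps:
c = 55/4 (c = -(-51 - 1*4)/4 = -(-51 - 4)/4 = -¼*(-55) = 55/4 ≈ 13.750)
D(j) = 55/4
-7*D(-30 - 1*(-75)) = -7*55/4 = -385/4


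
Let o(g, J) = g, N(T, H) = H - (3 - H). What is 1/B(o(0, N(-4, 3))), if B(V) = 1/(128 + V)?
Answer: 128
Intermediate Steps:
N(T, H) = -3 + 2*H (N(T, H) = H + (-3 + H) = -3 + 2*H)
1/B(o(0, N(-4, 3))) = 1/(1/(128 + 0)) = 1/(1/128) = 128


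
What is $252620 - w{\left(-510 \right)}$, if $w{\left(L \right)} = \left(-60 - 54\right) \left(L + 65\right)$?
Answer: $201890$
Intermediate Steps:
$w{\left(L \right)} = -7410 - 114 L$ ($w{\left(L \right)} = - 114 \left(65 + L\right) = -7410 - 114 L$)
$252620 - w{\left(-510 \right)} = 252620 - \left(-7410 - -58140\right) = 252620 - \left(-7410 + 58140\right) = 252620 - 50730 = 201890$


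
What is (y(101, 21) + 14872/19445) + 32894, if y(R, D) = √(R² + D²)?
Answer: 639638702/19445 + √10642 ≈ 32998.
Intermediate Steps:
y(R, D) = √(D² + R²)
(y(101, 21) + 14872/19445) + 32894 = (√(21² + 101²) + 14872/19445) + 32894 = (√(441 + 10201) + 14872*(1/19445)) + 32894 = (√10642 + 14872/19445) + 32894 = (14872/19445 + √10642) + 32894 = 639638702/19445 + √10642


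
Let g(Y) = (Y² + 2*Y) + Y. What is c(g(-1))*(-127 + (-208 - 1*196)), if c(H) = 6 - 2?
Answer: -2124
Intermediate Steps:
g(Y) = Y² + 3*Y
c(H) = 4
c(g(-1))*(-127 + (-208 - 1*196)) = 4*(-127 + (-208 - 1*196)) = 4*(-127 + (-208 - 196)) = 4*(-127 - 404) = 4*(-531) = -2124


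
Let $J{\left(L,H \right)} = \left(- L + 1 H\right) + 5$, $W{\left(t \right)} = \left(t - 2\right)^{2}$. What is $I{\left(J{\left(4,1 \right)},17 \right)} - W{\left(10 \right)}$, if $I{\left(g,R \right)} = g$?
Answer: $-62$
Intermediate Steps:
$W{\left(t \right)} = \left(-2 + t\right)^{2}$
$J{\left(L,H \right)} = 5 + H - L$ ($J{\left(L,H \right)} = \left(- L + H\right) + 5 = \left(H - L\right) + 5 = 5 + H - L$)
$I{\left(J{\left(4,1 \right)},17 \right)} - W{\left(10 \right)} = \left(5 + 1 - 4\right) - \left(-2 + 10\right)^{2} = \left(5 + 1 - 4\right) - 8^{2} = 2 - 64 = -62$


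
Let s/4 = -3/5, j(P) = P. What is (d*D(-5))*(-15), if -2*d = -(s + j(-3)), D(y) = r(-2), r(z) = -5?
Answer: -405/2 ≈ -202.50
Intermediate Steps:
D(y) = -5
s = -12/5 (s = 4*(-3/5) = 4*(-3*⅕) = 4*(-⅗) = -12/5 ≈ -2.4000)
d = -27/10 (d = -(-1)*(-12/5 - 3)/2 = -(-1)*(-27)/(2*5) = -½*27/5 = -27/10 ≈ -2.7000)
(d*D(-5))*(-15) = -27/10*(-5)*(-15) = (27/2)*(-15) = -405/2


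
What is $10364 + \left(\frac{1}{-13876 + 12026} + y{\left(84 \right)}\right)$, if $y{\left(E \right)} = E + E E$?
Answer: $\frac{32382399}{1850} \approx 17504.0$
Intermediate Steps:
$y{\left(E \right)} = E + E^{2}$
$10364 + \left(\frac{1}{-13876 + 12026} + y{\left(84 \right)}\right) = 10364 + \left(\frac{1}{-13876 + 12026} + 84 \left(1 + 84\right)\right) = 10364 + \left(\frac{1}{-1850} + 84 \cdot 85\right) = 10364 + \left(- \frac{1}{1850} + 7140\right) = 10364 + \frac{13208999}{1850} = \frac{32382399}{1850}$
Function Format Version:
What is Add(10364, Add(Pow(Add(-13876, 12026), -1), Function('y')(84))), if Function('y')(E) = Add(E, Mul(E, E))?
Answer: Rational(32382399, 1850) ≈ 17504.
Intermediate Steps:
Function('y')(E) = Add(E, Pow(E, 2))
Add(10364, Add(Pow(Add(-13876, 12026), -1), Function('y')(84))) = Add(10364, Add(Pow(Add(-13876, 12026), -1), Mul(84, Add(1, 84)))) = Add(10364, Add(Pow(-1850, -1), Mul(84, 85))) = Add(10364, Add(Rational(-1, 1850), 7140)) = Add(10364, Rational(13208999, 1850)) = Rational(32382399, 1850)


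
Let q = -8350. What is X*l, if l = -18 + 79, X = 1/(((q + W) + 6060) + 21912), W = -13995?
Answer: 61/5627 ≈ 0.010841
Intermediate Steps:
X = 1/5627 (X = 1/(((-8350 - 13995) + 6060) + 21912) = 1/((-22345 + 6060) + 21912) = 1/(-16285 + 21912) = 1/5627 ≈ 0.00017771)
l = 61
X*l = (1/5627)*61 = 61/5627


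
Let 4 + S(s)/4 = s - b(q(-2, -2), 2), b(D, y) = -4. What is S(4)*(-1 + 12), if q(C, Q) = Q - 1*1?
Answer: 176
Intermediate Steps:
q(C, Q) = -1 + Q (q(C, Q) = Q - 1 = -1 + Q)
S(s) = 4*s (S(s) = -16 + 4*(s - 1*(-4)) = -16 + 4*(s + 4) = -16 + 4*(4 + s) = -16 + (16 + 4*s) = 4*s)
S(4)*(-1 + 12) = (4*4)*(-1 + 12) = 16*11 = 176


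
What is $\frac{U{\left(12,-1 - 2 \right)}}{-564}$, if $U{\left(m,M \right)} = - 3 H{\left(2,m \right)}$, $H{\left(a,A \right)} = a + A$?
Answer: $\frac{7}{94} \approx 0.074468$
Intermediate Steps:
$H{\left(a,A \right)} = A + a$
$U{\left(m,M \right)} = -6 - 3 m$ ($U{\left(m,M \right)} = - 3 \left(m + 2\right) = - 3 \left(2 + m\right) = -6 - 3 m$)
$\frac{U{\left(12,-1 - 2 \right)}}{-564} = \frac{-6 - 36}{-564} = \left(-6 - 36\right) \left(- \frac{1}{564}\right) = \left(-42\right) \left(- \frac{1}{564}\right) = \frac{7}{94}$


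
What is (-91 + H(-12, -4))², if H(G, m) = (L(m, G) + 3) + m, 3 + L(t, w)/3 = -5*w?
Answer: 6241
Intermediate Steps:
L(t, w) = -9 - 15*w (L(t, w) = -9 + 3*(-5*w) = -9 - 15*w)
H(G, m) = -6 + m - 15*G (H(G, m) = ((-9 - 15*G) + 3) + m = (-6 - 15*G) + m = -6 + m - 15*G)
(-91 + H(-12, -4))² = (-91 + (-6 - 4 - 15*(-12)))² = (-91 + (-6 - 4 + 180))² = (-91 + 170)² = 79² = 6241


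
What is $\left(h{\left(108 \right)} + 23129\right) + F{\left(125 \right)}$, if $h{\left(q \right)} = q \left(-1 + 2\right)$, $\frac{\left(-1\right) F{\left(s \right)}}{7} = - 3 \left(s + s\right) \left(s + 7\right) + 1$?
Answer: $716230$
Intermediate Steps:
$F{\left(s \right)} = -7 + 42 s \left(7 + s\right)$ ($F{\left(s \right)} = - 7 \left(- 3 \left(s + s\right) \left(s + 7\right) + 1\right) = - 7 \left(- 3 \cdot 2 s \left(7 + s\right) + 1\right) = - 7 \left(- 6 s \left(7 + s\right) + 1\right) = - 7 \left(1 - 6 s \left(7 + s\right)\right) = -7 + 42 s \left(7 + s\right)$)
$h{\left(q \right)} = q$ ($h{\left(q \right)} = q 1 = q$)
$\left(h{\left(108 \right)} + 23129\right) + F{\left(125 \right)} = \left(108 + 23129\right) + \left(-7 + 42 \cdot 125^{2} + 294 \cdot 125\right) = 23237 + \left(-7 + 42 \cdot 15625 + 36750\right) = 23237 + \left(-7 + 656250 + 36750\right) = 23237 + 692993 = 716230$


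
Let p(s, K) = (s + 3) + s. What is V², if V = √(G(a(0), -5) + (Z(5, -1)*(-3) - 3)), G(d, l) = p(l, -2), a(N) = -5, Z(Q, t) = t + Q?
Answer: -22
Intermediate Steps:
Z(Q, t) = Q + t
p(s, K) = 3 + 2*s (p(s, K) = (3 + s) + s = 3 + 2*s)
G(d, l) = 3 + 2*l
V = I*√22 (V = √((3 + 2*(-5)) + ((5 - 1)*(-3) - 3)) = √((3 - 10) + (4*(-3) - 3)) = √(-7 + (-12 - 3)) = √(-7 - 15) = √(-22) = I*√22 ≈ 4.6904*I)
V² = (I*√22)² = -22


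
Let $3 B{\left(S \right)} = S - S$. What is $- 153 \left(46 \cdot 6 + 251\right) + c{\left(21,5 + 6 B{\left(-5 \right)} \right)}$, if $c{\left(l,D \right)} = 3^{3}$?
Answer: $-80604$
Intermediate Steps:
$B{\left(S \right)} = 0$ ($B{\left(S \right)} = \frac{S - S}{3} = \frac{1}{3} \cdot 0 = 0$)
$c{\left(l,D \right)} = 27$
$- 153 \left(46 \cdot 6 + 251\right) + c{\left(21,5 + 6 B{\left(-5 \right)} \right)} = - 153 \left(46 \cdot 6 + 251\right) + 27 = - 153 \left(276 + 251\right) + 27 = \left(-153\right) 527 + 27 = -80631 + 27 = -80604$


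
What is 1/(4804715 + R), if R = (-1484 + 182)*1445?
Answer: 1/2923325 ≈ 3.4208e-7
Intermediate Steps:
R = -1881390 (R = -1302*1445 = -1881390)
1/(4804715 + R) = 1/(4804715 - 1881390) = 1/2923325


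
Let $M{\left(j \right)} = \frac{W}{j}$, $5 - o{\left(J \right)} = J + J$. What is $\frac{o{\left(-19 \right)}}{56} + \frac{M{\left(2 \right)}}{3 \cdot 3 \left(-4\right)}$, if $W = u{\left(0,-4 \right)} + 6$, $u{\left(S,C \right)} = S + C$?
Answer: $\frac{373}{504} \approx 0.74008$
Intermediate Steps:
$u{\left(S,C \right)} = C + S$
$o{\left(J \right)} = 5 - 2 J$ ($o{\left(J \right)} = 5 - \left(J + J\right) = 5 - 2 J$)
$W = 2$ ($W = \left(-4 + 0\right) + 6 = -4 + 6 = 2$)
$M{\left(j \right)} = \frac{2}{j}$
$\frac{o{\left(-19 \right)}}{56} + \frac{M{\left(2 \right)}}{3 \cdot 3 \left(-4\right)} = \frac{5 - -38}{56} + \frac{2 \cdot \frac{1}{2}}{3 \cdot 3 \left(-4\right)} = \left(5 + 38\right) \frac{1}{56} + \frac{2 \cdot \frac{1}{2}}{9 \left(-4\right)} = 43 \cdot \frac{1}{56} + 1 \frac{1}{-36} = \frac{43}{56} + 1 \left(- \frac{1}{36}\right) = \frac{43}{56} - \frac{1}{36} = \frac{373}{504}$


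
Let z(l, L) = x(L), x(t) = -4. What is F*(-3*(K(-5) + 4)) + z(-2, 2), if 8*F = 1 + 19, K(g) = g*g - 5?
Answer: -184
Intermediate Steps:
z(l, L) = -4
K(g) = -5 + g**2 (K(g) = g**2 - 5 = -5 + g**2)
F = 5/2 (F = (1 + 19)/8 = (1/8)*20 = 5/2 ≈ 2.5000)
F*(-3*(K(-5) + 4)) + z(-2, 2) = 5*(-3*((-5 + (-5)**2) + 4))/2 - 4 = 5*(-3*((-5 + 25) + 4))/2 - 4 = 5*(-3*(20 + 4))/2 - 4 = 5*(-3*24)/2 - 4 = (5/2)*(-72) - 4 = -180 - 4 = -184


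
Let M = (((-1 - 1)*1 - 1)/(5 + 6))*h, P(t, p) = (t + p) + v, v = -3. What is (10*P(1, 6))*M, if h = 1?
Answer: -120/11 ≈ -10.909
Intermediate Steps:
P(t, p) = -3 + p + t (P(t, p) = (t + p) - 3 = (p + t) - 3 = -3 + p + t)
M = -3/11 (M = (((-1 - 1)*1 - 1)/(5 + 6))*1 = ((-2*1 - 1)/11)*1 = ((-2 - 1)*(1/11))*1 = -3*1/11*1 = -3/11*1 = -3/11 ≈ -0.27273)
(10*P(1, 6))*M = (10*(-3 + 6 + 1))*(-3/11) = (10*4)*(-3/11) = 40*(-3/11) = -120/11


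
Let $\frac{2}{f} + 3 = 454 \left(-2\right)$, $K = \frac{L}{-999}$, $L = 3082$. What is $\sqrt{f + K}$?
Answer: $\frac{10 i \sqrt{2841196737}}{303363} \approx 1.7571 i$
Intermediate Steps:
$K = - \frac{3082}{999}$ ($K = \frac{3082}{-999} = 3082 \left(- \frac{1}{999}\right) = - \frac{3082}{999} \approx -3.0851$)
$f = - \frac{2}{911}$ ($f = \frac{2}{-3 + 454 \left(-2\right)} = \frac{2}{-3 - 908} = \frac{2}{-911} = 2 \left(- \frac{1}{911}\right) = - \frac{2}{911} \approx -0.0021954$)
$\sqrt{f + K} = \sqrt{- \frac{2}{911} - \frac{3082}{999}} = \sqrt{- \frac{2809700}{910089}} = \frac{10 i \sqrt{2841196737}}{303363}$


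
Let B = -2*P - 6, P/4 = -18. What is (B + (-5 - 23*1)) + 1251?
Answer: 1361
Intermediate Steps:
P = -72 (P = 4*(-18) = -72)
B = 138 (B = -2*(-72) - 6 = 144 - 6 = 138)
(B + (-5 - 23*1)) + 1251 = (138 + (-5 - 23*1)) + 1251 = (138 + (-5 - 23)) + 1251 = (138 - 28) + 1251 = 110 + 1251 = 1361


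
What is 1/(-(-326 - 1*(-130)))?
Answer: 1/196 ≈ 0.0051020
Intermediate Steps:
1/(-(-326 - 1*(-130))) = 1/(-(-326 + 130)) = 1/(-1*(-196)) = 1/196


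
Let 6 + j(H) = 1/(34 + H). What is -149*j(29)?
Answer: 56173/63 ≈ 891.63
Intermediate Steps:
j(H) = -6 + 1/(34 + H)
-149*j(29) = -149*(-203 - 6*29)/(34 + 29) = -149*(-203 - 174)/63 = -149*(-377)/63 = -149*(-377/63) = 56173/63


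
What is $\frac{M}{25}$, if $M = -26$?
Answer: $- \frac{26}{25} \approx -1.04$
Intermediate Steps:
$\frac{M}{25} = \frac{1}{25} \left(-26\right) = - \frac{26}{25}$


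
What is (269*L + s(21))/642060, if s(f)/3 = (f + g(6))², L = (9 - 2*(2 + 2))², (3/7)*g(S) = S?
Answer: 34/5535 ≈ 0.0061427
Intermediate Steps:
g(S) = 7*S/3
L = 1 (L = (9 - 2*4)² = (9 - 8)² = 1² = 1)
s(f) = 3*(14 + f)² (s(f) = 3*(f + (7/3)*6)² = 3*(f + 14)² = 3*(14 + f)²)
(269*L + s(21))/642060 = (269*1 + 3*(14 + 21)²)/642060 = (269 + 3*35²)*(1/642060) = (269 + 3*1225)*(1/642060) = (269 + 3675)*(1/642060) = 3944*(1/642060) = 34/5535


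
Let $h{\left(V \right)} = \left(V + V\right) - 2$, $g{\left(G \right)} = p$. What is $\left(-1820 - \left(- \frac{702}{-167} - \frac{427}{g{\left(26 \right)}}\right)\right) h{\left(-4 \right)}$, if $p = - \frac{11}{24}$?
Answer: $\frac{50624780}{1837} \approx 27558.0$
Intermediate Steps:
$p = - \frac{11}{24}$ ($p = \left(-11\right) \frac{1}{24} = - \frac{11}{24} \approx -0.45833$)
$g{\left(G \right)} = - \frac{11}{24}$
$h{\left(V \right)} = -2 + 2 V$ ($h{\left(V \right)} = 2 V - 2 = -2 + 2 V$)
$\left(-1820 - \left(- \frac{702}{-167} - \frac{427}{g{\left(26 \right)}}\right)\right) h{\left(-4 \right)} = \left(-1820 - \left(- \frac{702}{-167} - \frac{427}{- \frac{11}{24}}\right)\right) \left(-2 + 2 \left(-4\right)\right) = \left(-1820 - \left(\left(-702\right) \left(- \frac{1}{167}\right) - - \frac{10248}{11}\right)\right) \left(-2 - 8\right) = \left(-1820 - \left(\frac{702}{167} + \frac{10248}{11}\right)\right) \left(-10\right) = \left(-1820 - \frac{1719138}{1837}\right) \left(-10\right) = \left(- \frac{5062478}{1837}\right) \left(-10\right) = \frac{50624780}{1837}$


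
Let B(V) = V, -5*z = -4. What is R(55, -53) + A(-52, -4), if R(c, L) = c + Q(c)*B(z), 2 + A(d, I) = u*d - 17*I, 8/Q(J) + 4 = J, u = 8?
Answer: -75193/255 ≈ -294.87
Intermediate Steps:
z = ⅘ (z = -⅕*(-4) = ⅘ ≈ 0.80000)
Q(J) = 8/(-4 + J)
A(d, I) = -2 - 17*I + 8*d (A(d, I) = -2 + (8*d - 17*I) = -2 + (-17*I + 8*d) = -2 - 17*I + 8*d)
R(c, L) = c + 32/(5*(-4 + c)) (R(c, L) = c + (8/(-4 + c))*(⅘) = c + 32/(5*(-4 + c)))
R(55, -53) + A(-52, -4) = (32/5 + 55*(-4 + 55))/(-4 + 55) + (-2 - 17*(-4) + 8*(-52)) = (32/5 + 55*51)/51 + (-2 + 68 - 416) = (32/5 + 2805)/51 - 350 = (1/51)*(14057/5) - 350 = 14057/255 - 350 = -75193/255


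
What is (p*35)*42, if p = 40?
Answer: 58800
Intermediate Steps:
(p*35)*42 = (40*35)*42 = 1400*42 = 58800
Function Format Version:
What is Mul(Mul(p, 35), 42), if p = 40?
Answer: 58800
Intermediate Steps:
Mul(Mul(p, 35), 42) = Mul(Mul(40, 35), 42) = Mul(1400, 42) = 58800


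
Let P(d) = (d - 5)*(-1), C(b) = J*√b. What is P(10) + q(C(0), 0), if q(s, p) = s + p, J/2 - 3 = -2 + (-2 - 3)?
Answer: -5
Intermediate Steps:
J = -8 (J = 6 + 2*(-2 + (-2 - 3)) = 6 + 2*(-2 - 5) = 6 + 2*(-7) = 6 - 14 = -8)
C(b) = -8*√b
q(s, p) = p + s
P(d) = 5 - d (P(d) = (-5 + d)*(-1) = 5 - d)
P(10) + q(C(0), 0) = (5 - 1*10) + (0 - 8*√0) = (5 - 10) + (0 - 8*0) = -5 + (0 + 0) = -5 + 0 = -5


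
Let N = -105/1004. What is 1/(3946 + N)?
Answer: 1004/3961679 ≈ 0.00025343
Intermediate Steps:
N = -105/1004 (N = -105*1/1004 = -105/1004 ≈ -0.10458)
1/(3946 + N) = 1/(3946 - 105/1004) = 1/(3961679/1004) = 1004/3961679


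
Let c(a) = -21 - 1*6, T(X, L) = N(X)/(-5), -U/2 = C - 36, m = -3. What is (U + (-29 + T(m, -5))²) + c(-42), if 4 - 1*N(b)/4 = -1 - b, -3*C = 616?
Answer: 104402/75 ≈ 1392.0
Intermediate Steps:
C = -616/3 (C = -⅓*616 = -616/3 ≈ -205.33)
U = 1448/3 (U = -2*(-616/3 - 36) = -2*(-724/3) = 1448/3 ≈ 482.67)
N(b) = 20 + 4*b (N(b) = 16 - 4*(-1 - b) = 16 + (4 + 4*b) = 20 + 4*b)
T(X, L) = -4 - 4*X/5 (T(X, L) = (20 + 4*X)/(-5) = (20 + 4*X)*(-⅕) = -4 - 4*X/5)
c(a) = -27 (c(a) = -21 - 6 = -27)
(U + (-29 + T(m, -5))²) + c(-42) = (1448/3 + (-29 + (-4 - ⅘*(-3)))²) - 27 = (1448/3 + (-29 + (-4 + 12/5))²) - 27 = (1448/3 + (-29 - 8/5)²) - 27 = (1448/3 + (-153/5)²) - 27 = (1448/3 + 23409/25) - 27 = 106427/75 - 27 = 104402/75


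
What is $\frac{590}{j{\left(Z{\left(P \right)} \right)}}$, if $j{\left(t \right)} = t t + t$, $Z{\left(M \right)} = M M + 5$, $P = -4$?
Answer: $\frac{295}{231} \approx 1.2771$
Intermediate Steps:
$Z{\left(M \right)} = 5 + M^{2}$ ($Z{\left(M \right)} = M^{2} + 5 = 5 + M^{2}$)
$j{\left(t \right)} = t + t^{2}$ ($j{\left(t \right)} = t^{2} + t = t + t^{2}$)
$\frac{590}{j{\left(Z{\left(P \right)} \right)}} = \frac{590}{\left(5 + \left(-4\right)^{2}\right) \left(1 + \left(5 + \left(-4\right)^{2}\right)\right)} = \frac{590}{\left(5 + 16\right) \left(1 + \left(5 + 16\right)\right)} = \frac{590}{21 \left(1 + 21\right)} = \frac{590}{21 \cdot 22} = \frac{590}{462} = 590 \cdot \frac{1}{462} = \frac{295}{231}$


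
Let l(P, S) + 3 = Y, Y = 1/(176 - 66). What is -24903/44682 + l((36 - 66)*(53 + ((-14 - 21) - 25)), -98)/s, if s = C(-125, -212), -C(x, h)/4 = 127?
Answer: -20861807/37830760 ≈ -0.55145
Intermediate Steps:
C(x, h) = -508 (C(x, h) = -4*127 = -508)
s = -508
Y = 1/110 ≈ 0.0090909
l(P, S) = -329/110 (l(P, S) = -3 + 1/110 = -329/110)
-24903/44682 + l((36 - 66)*(53 + ((-14 - 21) - 25)), -98)/s = -24903/44682 - 329/110/(-508) = -24903*1/44682 - 329/110*(-1/508) = -8301/14894 + 329/55880 = -20861807/37830760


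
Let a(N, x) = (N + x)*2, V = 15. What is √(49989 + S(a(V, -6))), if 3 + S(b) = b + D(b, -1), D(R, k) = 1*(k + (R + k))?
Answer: 2*√12505 ≈ 223.65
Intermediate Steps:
a(N, x) = 2*N + 2*x
D(R, k) = R + 2*k (D(R, k) = 1*(R + 2*k) = R + 2*k)
S(b) = -5 + 2*b (S(b) = -3 + (b + (b + 2*(-1))) = -3 + (b + (b - 2)) = -3 + (b + (-2 + b)) = -3 + (-2 + 2*b) = -5 + 2*b)
√(49989 + S(a(V, -6))) = √(49989 + (-5 + 2*(2*15 + 2*(-6)))) = √(49989 + (-5 + 2*(30 - 12))) = √(49989 + (-5 + 2*18)) = √(49989 + (-5 + 36)) = √(49989 + 31) = √50020 = 2*√12505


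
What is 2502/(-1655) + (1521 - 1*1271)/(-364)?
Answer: -662239/301210 ≈ -2.1986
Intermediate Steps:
2502/(-1655) + (1521 - 1*1271)/(-364) = 2502*(-1/1655) + (1521 - 1271)*(-1/364) = -2502/1655 + 250*(-1/364) = -2502/1655 - 125/182 = -662239/301210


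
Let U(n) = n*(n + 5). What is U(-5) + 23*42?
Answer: 966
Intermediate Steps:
U(n) = n*(5 + n)
U(-5) + 23*42 = -5*(5 - 5) + 23*42 = -5*0 + 966 = 0 + 966 = 966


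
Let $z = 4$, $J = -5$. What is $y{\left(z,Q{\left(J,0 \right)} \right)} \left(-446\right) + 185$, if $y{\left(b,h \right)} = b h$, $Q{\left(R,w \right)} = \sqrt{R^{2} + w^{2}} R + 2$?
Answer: $41217$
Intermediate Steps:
$Q{\left(R,w \right)} = 2 + R \sqrt{R^{2} + w^{2}}$ ($Q{\left(R,w \right)} = R \sqrt{R^{2} + w^{2}} + 2 = 2 + R \sqrt{R^{2} + w^{2}}$)
$y{\left(z,Q{\left(J,0 \right)} \right)} \left(-446\right) + 185 = 4 \left(2 - 5 \sqrt{\left(-5\right)^{2} + 0^{2}}\right) \left(-446\right) + 185 = 4 \left(2 - 5 \sqrt{25 + 0}\right) \left(-446\right) + 185 = 4 \left(2 - 5 \sqrt{25}\right) \left(-446\right) + 185 = 4 \left(2 - 25\right) \left(-446\right) + 185 = 4 \left(-23\right) \left(-446\right) + 185 = \left(-92\right) \left(-446\right) + 185 = 41032 + 185 = 41217$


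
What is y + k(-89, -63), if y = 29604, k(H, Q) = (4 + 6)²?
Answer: 29704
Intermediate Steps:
k(H, Q) = 100 (k(H, Q) = 10² = 100)
y + k(-89, -63) = 29604 + 100 = 29704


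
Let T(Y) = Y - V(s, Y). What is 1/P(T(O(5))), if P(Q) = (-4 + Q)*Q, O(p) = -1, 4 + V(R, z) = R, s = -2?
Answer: ⅕ ≈ 0.20000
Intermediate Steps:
V(R, z) = -4 + R
T(Y) = 6 + Y (T(Y) = Y - (-4 - 2) = Y - 1*(-6) = Y + 6 = 6 + Y)
P(Q) = Q*(-4 + Q)
1/P(T(O(5))) = 1/((6 - 1)*(-4 + (6 - 1))) = 1/(5*(-4 + 5)) = 1/(5*1) = 1/5 = ⅕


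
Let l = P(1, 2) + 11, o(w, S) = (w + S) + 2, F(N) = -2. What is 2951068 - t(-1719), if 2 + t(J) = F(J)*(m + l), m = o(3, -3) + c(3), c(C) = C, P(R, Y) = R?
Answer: 2951104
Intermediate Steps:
o(w, S) = 2 + S + w (o(w, S) = (S + w) + 2 = 2 + S + w)
l = 12 (l = 1 + 11 = 12)
m = 5 (m = (2 - 3 + 3) + 3 = 2 + 3 = 5)
t(J) = -36 (t(J) = -2 - 2*(5 + 12) = -2 - 2*17 = -2 - 34 = -36)
2951068 - t(-1719) = 2951068 - 1*(-36) = 2951068 + 36 = 2951104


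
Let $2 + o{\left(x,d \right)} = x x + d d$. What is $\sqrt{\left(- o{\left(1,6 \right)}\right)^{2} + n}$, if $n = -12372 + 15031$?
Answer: $2 \sqrt{971} \approx 62.322$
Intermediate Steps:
$o{\left(x,d \right)} = -2 + d^{2} + x^{2}$ ($o{\left(x,d \right)} = -2 + \left(x x + d d\right) = -2 + \left(x^{2} + d^{2}\right) = -2 + \left(d^{2} + x^{2}\right) = -2 + d^{2} + x^{2}$)
$n = 2659$
$\sqrt{\left(- o{\left(1,6 \right)}\right)^{2} + n} = \sqrt{\left(- (-2 + 6^{2} + 1^{2})\right)^{2} + 2659} = \sqrt{\left(- (-2 + 36 + 1)\right)^{2} + 2659} = \sqrt{\left(\left(-1\right) 35\right)^{2} + 2659} = \sqrt{\left(-35\right)^{2} + 2659} = \sqrt{1225 + 2659} = \sqrt{3884} = 2 \sqrt{971}$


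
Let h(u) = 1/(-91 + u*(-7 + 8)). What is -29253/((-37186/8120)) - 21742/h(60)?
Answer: 12650486366/18593 ≈ 6.8039e+5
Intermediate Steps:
h(u) = 1/(-91 + u) (h(u) = 1/(-91 + u*1) = 1/(-91 + u))
-29253/((-37186/8120)) - 21742/h(60) = -29253/((-37186/8120)) - 21742/(1/(-91 + 60)) = -29253/((-37186*1/8120)) - 21742/(1/(-31)) = -29253/(-18593/4060) - 21742/(-1/31) = -29253*(-4060/18593) - 21742*(-31) = 118767180/18593 + 674002 = 12650486366/18593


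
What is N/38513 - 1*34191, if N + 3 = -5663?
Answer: -1316803649/38513 ≈ -34191.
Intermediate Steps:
N = -5666 (N = -3 - 5663 = -5666)
N/38513 - 1*34191 = -5666/38513 - 1*34191 = -5666*1/38513 - 34191 = -5666/38513 - 34191 = -1316803649/38513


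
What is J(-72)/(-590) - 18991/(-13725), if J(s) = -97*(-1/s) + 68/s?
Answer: 17977829/12956400 ≈ 1.3876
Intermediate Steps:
J(s) = 165/s (J(s) = -(-97)/s + 68/s = 97/s + 68/s = 165/s)
J(-72)/(-590) - 18991/(-13725) = (165/(-72))/(-590) - 18991/(-13725) = (165*(-1/72))*(-1/590) - 18991*(-1/13725) = -55/24*(-1/590) + 18991/13725 = 11/2832 + 18991/13725 = 17977829/12956400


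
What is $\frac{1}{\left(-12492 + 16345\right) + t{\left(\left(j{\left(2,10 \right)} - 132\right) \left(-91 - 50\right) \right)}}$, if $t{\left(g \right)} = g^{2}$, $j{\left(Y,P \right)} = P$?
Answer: $\frac{1}{295912657} \approx 3.3794 \cdot 10^{-9}$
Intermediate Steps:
$\frac{1}{\left(-12492 + 16345\right) + t{\left(\left(j{\left(2,10 \right)} - 132\right) \left(-91 - 50\right) \right)}} = \frac{1}{\left(-12492 + 16345\right) + \left(\left(10 - 132\right) \left(-91 - 50\right)\right)^{2}} = \frac{1}{3853 + \left(\left(-122\right) \left(-141\right)\right)^{2}} = \frac{1}{3853 + 17202^{2}} = \frac{1}{3853 + 295908804} = \frac{1}{295912657}$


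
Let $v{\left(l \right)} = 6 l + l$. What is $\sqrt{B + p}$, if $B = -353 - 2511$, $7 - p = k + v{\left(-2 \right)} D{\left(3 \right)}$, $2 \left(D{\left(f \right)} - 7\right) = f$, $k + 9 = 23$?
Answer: $8 i \sqrt{43} \approx 52.46 i$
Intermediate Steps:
$k = 14$ ($k = -9 + 23 = 14$)
$v{\left(l \right)} = 7 l$
$D{\left(f \right)} = 7 + \frac{f}{2}$
$p = 112$ ($p = 7 - \left(14 + 7 \left(-2\right) \left(7 + \frac{1}{2} \cdot 3\right)\right) = 7 - \left(14 - 14 \left(7 + \frac{3}{2}\right)\right) = 7 - \left(14 - 119\right) = 7 - -105 = 7 + 105 = 112$)
$B = -2864$
$\sqrt{B + p} = \sqrt{-2864 + 112} = \sqrt{-2752} = 8 i \sqrt{43}$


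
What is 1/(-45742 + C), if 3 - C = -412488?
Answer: 1/366749 ≈ 2.7267e-6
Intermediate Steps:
C = 412491 (C = 3 - 1*(-412488) = 3 + 412488 = 412491)
1/(-45742 + C) = 1/(-45742 + 412491) = 1/366749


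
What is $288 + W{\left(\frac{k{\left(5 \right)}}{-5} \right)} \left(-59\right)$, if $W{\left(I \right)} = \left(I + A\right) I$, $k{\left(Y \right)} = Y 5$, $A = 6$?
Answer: $583$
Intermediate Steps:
$k{\left(Y \right)} = 5 Y$
$W{\left(I \right)} = I \left(6 + I\right)$ ($W{\left(I \right)} = \left(I + 6\right) I = \left(6 + I\right) I = I \left(6 + I\right)$)
$288 + W{\left(\frac{k{\left(5 \right)}}{-5} \right)} \left(-59\right) = 288 + \frac{5 \cdot 5}{-5} \left(6 + \frac{5 \cdot 5}{-5}\right) \left(-59\right) = 288 + 25 \left(- \frac{1}{5}\right) \left(6 + 25 \left(- \frac{1}{5}\right)\right) \left(-59\right) = 288 + - 5 \left(6 - 5\right) \left(-59\right) = 288 + \left(-5\right) 1 \left(-59\right) = 288 - -295 = 288 + 295 = 583$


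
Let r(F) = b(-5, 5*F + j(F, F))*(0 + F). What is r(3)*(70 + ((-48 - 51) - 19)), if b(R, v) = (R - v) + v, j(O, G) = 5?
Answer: 720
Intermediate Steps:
b(R, v) = R
r(F) = -5*F (r(F) = -5*(0 + F) = -5*F)
r(3)*(70 + ((-48 - 51) - 19)) = (-5*3)*(70 + ((-48 - 51) - 19)) = -15*(70 + (-99 - 19)) = -15*(70 - 118) = -15*(-48) = 720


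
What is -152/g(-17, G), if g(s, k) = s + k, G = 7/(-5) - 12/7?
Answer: 665/88 ≈ 7.5568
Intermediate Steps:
G = -109/35 (G = 7*(-⅕) - 12*⅐ = -7/5 - 12/7 = -109/35 ≈ -3.1143)
g(s, k) = k + s
-152/g(-17, G) = -152/(-109/35 - 17) = -152/(-704/35) = -152*(-35/704) = 665/88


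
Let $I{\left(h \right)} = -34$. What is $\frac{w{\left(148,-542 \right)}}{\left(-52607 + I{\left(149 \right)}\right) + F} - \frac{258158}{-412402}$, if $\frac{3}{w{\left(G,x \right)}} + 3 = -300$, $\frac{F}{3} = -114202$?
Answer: $\frac{5152827045014}{8231532991347} \approx 0.62599$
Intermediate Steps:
$F = -342606$ ($F = 3 \left(-114202\right) = -342606$)
$w{\left(G,x \right)} = - \frac{1}{101}$ ($w{\left(G,x \right)} = \frac{3}{-3 - 300} = \frac{3}{-303} = 3 \left(- \frac{1}{303}\right) = - \frac{1}{101}$)
$\frac{w{\left(148,-542 \right)}}{\left(-52607 + I{\left(149 \right)}\right) + F} - \frac{258158}{-412402} = - \frac{1}{101 \left(\left(-52607 - 34\right) - 342606\right)} - \frac{258158}{-412402} = - \frac{1}{101 \left(-52641 - 342606\right)} - - \frac{129079}{206201} = - \frac{1}{101 \left(-395247\right)} + \frac{129079}{206201} = \left(- \frac{1}{101}\right) \left(- \frac{1}{395247}\right) + \frac{129079}{206201} = \frac{1}{39919947} + \frac{129079}{206201} = \frac{5152827045014}{8231532991347}$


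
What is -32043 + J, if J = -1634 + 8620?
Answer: -25057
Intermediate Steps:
J = 6986
-32043 + J = -32043 + 6986 = -25057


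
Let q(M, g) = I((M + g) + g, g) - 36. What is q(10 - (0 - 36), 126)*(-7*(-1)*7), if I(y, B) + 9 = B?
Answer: 3969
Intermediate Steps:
I(y, B) = -9 + B
q(M, g) = -45 + g (q(M, g) = (-9 + g) - 36 = -45 + g)
q(10 - (0 - 36), 126)*(-7*(-1)*7) = (-45 + 126)*(-7*(-1)*7) = 81*(7*7) = 81*49 = 3969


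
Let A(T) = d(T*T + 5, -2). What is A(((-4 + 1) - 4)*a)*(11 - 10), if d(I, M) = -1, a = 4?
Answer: -1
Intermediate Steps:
A(T) = -1
A(((-4 + 1) - 4)*a)*(11 - 10) = -(11 - 10) = -1*1 = -1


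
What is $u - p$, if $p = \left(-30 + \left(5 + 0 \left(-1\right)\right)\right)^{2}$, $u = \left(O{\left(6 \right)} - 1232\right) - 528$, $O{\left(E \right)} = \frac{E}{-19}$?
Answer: $- \frac{45321}{19} \approx -2385.3$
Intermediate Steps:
$O{\left(E \right)} = - \frac{E}{19}$ ($O{\left(E \right)} = E \left(- \frac{1}{19}\right) = - \frac{E}{19}$)
$u = - \frac{33446}{19}$ ($u = \left(\left(- \frac{1}{19}\right) 6 - 1232\right) - 528 = \left(- \frac{6}{19} - 1232\right) - 528 = - \frac{23414}{19} - 528 = - \frac{33446}{19} \approx -1760.3$)
$p = 625$ ($p = \left(-30 + \left(5 + 0\right)\right)^{2} = \left(-30 + 5\right)^{2} = \left(-25\right)^{2} = 625$)
$u - p = - \frac{33446}{19} - 625 = - \frac{45321}{19}$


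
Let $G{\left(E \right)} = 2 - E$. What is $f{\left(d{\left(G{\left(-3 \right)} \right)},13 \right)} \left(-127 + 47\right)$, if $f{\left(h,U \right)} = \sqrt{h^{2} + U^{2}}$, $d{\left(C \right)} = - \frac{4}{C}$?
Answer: $- 16 \sqrt{4241} \approx -1042.0$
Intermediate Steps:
$f{\left(h,U \right)} = \sqrt{U^{2} + h^{2}}$
$f{\left(d{\left(G{\left(-3 \right)} \right)},13 \right)} \left(-127 + 47\right) = \sqrt{13^{2} + \left(- \frac{4}{2 - -3}\right)^{2}} \left(-127 + 47\right) = \sqrt{169 + \left(- \frac{4}{2 + 3}\right)^{2}} \left(-80\right) = \sqrt{169 + \left(- \frac{4}{5}\right)^{2}} \left(-80\right) = \sqrt{169 + \frac{16}{25}} \left(-80\right) = \sqrt{\frac{4241}{25}} \left(-80\right) = \frac{\sqrt{4241}}{5} \left(-80\right) = - 16 \sqrt{4241}$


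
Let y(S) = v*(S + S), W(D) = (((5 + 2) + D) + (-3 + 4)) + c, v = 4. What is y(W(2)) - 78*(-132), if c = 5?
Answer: 10416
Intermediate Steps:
W(D) = 13 + D (W(D) = (((5 + 2) + D) + (-3 + 4)) + 5 = ((7 + D) + 1) + 5 = (8 + D) + 5 = 13 + D)
y(S) = 8*S (y(S) = 4*(S + S) = 4*(2*S) = 8*S)
y(W(2)) - 78*(-132) = 8*(13 + 2) - 78*(-132) = 8*15 + 10296 = 120 + 10296 = 10416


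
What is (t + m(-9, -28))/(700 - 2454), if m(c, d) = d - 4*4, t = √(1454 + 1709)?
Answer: 22/877 - √3163/1754 ≈ -0.0069787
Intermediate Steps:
t = √3163 ≈ 56.241
m(c, d) = -16 + d (m(c, d) = d - 16 = -16 + d)
(t + m(-9, -28))/(700 - 2454) = (√3163 + (-16 - 28))/(700 - 2454) = (√3163 - 44)/(-1754) = (-44 + √3163)*(-1/1754) = 22/877 - √3163/1754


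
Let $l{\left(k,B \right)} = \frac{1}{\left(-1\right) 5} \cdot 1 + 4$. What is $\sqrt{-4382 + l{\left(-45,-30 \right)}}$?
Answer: $\frac{i \sqrt{109455}}{5} \approx 66.168 i$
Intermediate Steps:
$l{\left(k,B \right)} = \frac{19}{5}$ ($l{\left(k,B \right)} = \frac{1}{-5} \cdot 1 + 4 = \left(- \frac{1}{5}\right) 1 + 4 = - \frac{1}{5} + 4 = \frac{19}{5}$)
$\sqrt{-4382 + l{\left(-45,-30 \right)}} = \sqrt{-4382 + \frac{19}{5}} = \sqrt{- \frac{21891}{5}} = \frac{i \sqrt{109455}}{5}$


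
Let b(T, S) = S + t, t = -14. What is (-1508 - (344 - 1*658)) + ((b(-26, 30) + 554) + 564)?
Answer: -60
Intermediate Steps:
b(T, S) = -14 + S (b(T, S) = S - 14 = -14 + S)
(-1508 - (344 - 1*658)) + ((b(-26, 30) + 554) + 564) = (-1508 - (344 - 1*658)) + (((-14 + 30) + 554) + 564) = (-1508 - (344 - 658)) + ((16 + 554) + 564) = (-1508 - 1*(-314)) + (570 + 564) = (-1508 + 314) + 1134 = -1194 + 1134 = -60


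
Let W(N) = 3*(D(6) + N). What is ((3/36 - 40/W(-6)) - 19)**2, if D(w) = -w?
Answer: 410881/1296 ≈ 317.04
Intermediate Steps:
W(N) = -18 + 3*N (W(N) = 3*(-1*6 + N) = 3*(-6 + N) = -18 + 3*N)
((3/36 - 40/W(-6)) - 19)**2 = ((3/36 - 40/(-18 + 3*(-6))) - 19)**2 = ((3*(1/36) - 40/(-18 - 18)) - 19)**2 = ((1/12 - 40/(-36)) - 19)**2 = ((1/12 - 40*(-1/36)) - 19)**2 = ((1/12 + 10/9) - 19)**2 = (43/36 - 19)**2 = (-641/36)**2 = 410881/1296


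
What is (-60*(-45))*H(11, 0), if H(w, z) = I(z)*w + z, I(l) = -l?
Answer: 0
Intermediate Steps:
H(w, z) = z - w*z (H(w, z) = (-z)*w + z = -w*z + z = z - w*z)
(-60*(-45))*H(11, 0) = (-60*(-45))*(0*(1 - 1*11)) = 2700*(0*(1 - 11)) = 2700*(0*(-10)) = 2700*0 = 0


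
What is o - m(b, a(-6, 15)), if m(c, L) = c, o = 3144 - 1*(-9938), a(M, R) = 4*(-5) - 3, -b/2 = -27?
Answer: 13028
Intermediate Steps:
b = 54 (b = -2*(-27) = 54)
a(M, R) = -23 (a(M, R) = -20 - 3 = -23)
o = 13082 (o = 3144 + 9938 = 13082)
o - m(b, a(-6, 15)) = 13082 - 1*54 = 13082 - 54 = 13028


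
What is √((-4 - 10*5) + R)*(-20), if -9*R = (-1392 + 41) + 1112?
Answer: -20*I*√247/3 ≈ -104.77*I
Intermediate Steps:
R = 239/9 (R = -((-1392 + 41) + 1112)/9 = -(-1351 + 1112)/9 = -⅑*(-239) = 239/9 ≈ 26.556)
√((-4 - 10*5) + R)*(-20) = √((-4 - 10*5) + 239/9)*(-20) = √((-4 - 50) + 239/9)*(-20) = √(-54 + 239/9)*(-20) = √(-247/9)*(-20) = (I*√247/3)*(-20) = -20*I*√247/3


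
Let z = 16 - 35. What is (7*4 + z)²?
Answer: 81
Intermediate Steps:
z = -19
(7*4 + z)² = (7*4 - 19)² = (28 - 19)² = 9² = 81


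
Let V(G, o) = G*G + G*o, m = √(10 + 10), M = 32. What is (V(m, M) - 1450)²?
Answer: 2065380 - 183040*√5 ≈ 1.6561e+6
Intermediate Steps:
m = 2*√5 (m = √20 = 2*√5 ≈ 4.4721)
V(G, o) = G² + G*o
(V(m, M) - 1450)² = ((2*√5)*(2*√5 + 32) - 1450)² = ((2*√5)*(32 + 2*√5) - 1450)² = (2*√5*(32 + 2*√5) - 1450)² = (-1450 + 2*√5*(32 + 2*√5))²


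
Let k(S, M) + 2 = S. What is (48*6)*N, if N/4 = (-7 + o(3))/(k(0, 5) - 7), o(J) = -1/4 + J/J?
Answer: 800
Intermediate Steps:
k(S, M) = -2 + S
o(J) = ¾ (o(J) = -1*¼ + 1 = -¼ + 1 = ¾)
N = 25/9 (N = 4*((-7 + ¾)/((-2 + 0) - 7)) = 4*(-25/(4*(-2 - 7))) = 4*(-25/4/(-9)) = 4*(-25/4*(-⅑)) = 4*(25/36) = 25/9 ≈ 2.7778)
(48*6)*N = (48*6)*(25/9) = 288*(25/9) = 800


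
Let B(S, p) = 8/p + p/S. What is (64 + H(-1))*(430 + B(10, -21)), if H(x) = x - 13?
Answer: 448895/21 ≈ 21376.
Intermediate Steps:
H(x) = -13 + x
(64 + H(-1))*(430 + B(10, -21)) = (64 + (-13 - 1))*(430 + (8/(-21) - 21/10)) = (64 - 14)*(430 + (8*(-1/21) - 21*⅒)) = 50*(430 + (-8/21 - 21/10)) = 50*(430 - 521/210) = 50*(89779/210) = 448895/21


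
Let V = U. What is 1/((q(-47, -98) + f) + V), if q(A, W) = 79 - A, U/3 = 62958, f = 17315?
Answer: 1/206315 ≈ 4.8470e-6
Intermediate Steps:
U = 188874 (U = 3*62958 = 188874)
V = 188874
1/((q(-47, -98) + f) + V) = 1/(((79 - 1*(-47)) + 17315) + 188874) = 1/(((79 + 47) + 17315) + 188874) = 1/((126 + 17315) + 188874) = 1/(17441 + 188874) = 1/206315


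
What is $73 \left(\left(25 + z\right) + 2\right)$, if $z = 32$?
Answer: $4307$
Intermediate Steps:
$73 \left(\left(25 + z\right) + 2\right) = 73 \left(\left(25 + 32\right) + 2\right) = 73 \left(57 + 2\right) = 73 \cdot 59 = 4307$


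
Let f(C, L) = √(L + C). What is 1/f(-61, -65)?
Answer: -I*√14/42 ≈ -0.089087*I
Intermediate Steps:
f(C, L) = √(C + L)
1/f(-61, -65) = 1/(√(-61 - 65)) = 1/(√(-126)) = 1/(3*I*√14) = -I*√14/42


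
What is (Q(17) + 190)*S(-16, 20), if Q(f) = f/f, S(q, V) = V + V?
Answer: 7640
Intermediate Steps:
S(q, V) = 2*V
Q(f) = 1
(Q(17) + 190)*S(-16, 20) = (1 + 190)*(2*20) = 191*40 = 7640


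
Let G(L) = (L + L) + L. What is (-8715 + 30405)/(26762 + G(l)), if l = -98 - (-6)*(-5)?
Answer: 10845/13189 ≈ 0.82228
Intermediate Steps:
l = -128 (l = -98 - 1*30 = -98 - 30 = -128)
G(L) = 3*L (G(L) = 2*L + L = 3*L)
(-8715 + 30405)/(26762 + G(l)) = (-8715 + 30405)/(26762 + 3*(-128)) = 21690/(26762 - 384) = 21690/26378 = 21690*(1/26378) = 10845/13189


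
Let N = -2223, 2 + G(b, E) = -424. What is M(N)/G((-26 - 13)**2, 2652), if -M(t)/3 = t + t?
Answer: -2223/71 ≈ -31.310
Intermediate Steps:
G(b, E) = -426 (G(b, E) = -2 - 424 = -426)
M(t) = -6*t (M(t) = -3*(t + t) = -6*t)
M(N)/G((-26 - 13)**2, 2652) = -6*(-2223)/(-426) = 13338*(-1/426) = -2223/71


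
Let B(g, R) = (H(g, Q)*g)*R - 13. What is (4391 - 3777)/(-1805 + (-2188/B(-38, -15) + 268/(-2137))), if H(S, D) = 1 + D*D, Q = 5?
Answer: -19428531226/57123463027 ≈ -0.34011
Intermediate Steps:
H(S, D) = 1 + D²
B(g, R) = -13 + 26*R*g (B(g, R) = ((1 + 5²)*g)*R - 13 = ((1 + 25)*g)*R - 13 = (26*g)*R - 13 = 26*R*g - 13 = -13 + 26*R*g)
(4391 - 3777)/(-1805 + (-2188/B(-38, -15) + 268/(-2137))) = (4391 - 3777)/(-1805 + (-2188/(-13 + 26*(-15)*(-38)) + 268/(-2137))) = 614/(-1805 + (-2188/(-13 + 14820) + 268*(-1/2137))) = 614/(-1805 + (-2188/14807 - 268/2137)) = 614/(-1805 - 8644032/31642559) = 614/(-57123463027/31642559) = 614*(-31642559/57123463027) = -19428531226/57123463027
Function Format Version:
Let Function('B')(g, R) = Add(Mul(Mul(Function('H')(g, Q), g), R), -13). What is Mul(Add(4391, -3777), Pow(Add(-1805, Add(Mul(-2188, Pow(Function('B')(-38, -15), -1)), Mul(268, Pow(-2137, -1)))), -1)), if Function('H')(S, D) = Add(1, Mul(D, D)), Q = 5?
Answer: Rational(-19428531226, 57123463027) ≈ -0.34011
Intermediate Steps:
Function('H')(S, D) = Add(1, Pow(D, 2))
Function('B')(g, R) = Add(-13, Mul(26, R, g)) (Function('B')(g, R) = Add(Mul(Mul(Add(1, Pow(5, 2)), g), R), -13) = Add(Mul(Mul(Add(1, 25), g), R), -13) = Add(Mul(Mul(26, g), R), -13) = Add(Mul(26, R, g), -13) = Add(-13, Mul(26, R, g)))
Mul(Add(4391, -3777), Pow(Add(-1805, Add(Mul(-2188, Pow(Function('B')(-38, -15), -1)), Mul(268, Pow(-2137, -1)))), -1)) = Mul(Add(4391, -3777), Pow(Add(-1805, Add(Mul(-2188, Pow(Add(-13, Mul(26, -15, -38)), -1)), Mul(268, Pow(-2137, -1)))), -1)) = Mul(614, Pow(Add(-1805, Add(Mul(-2188, Pow(Add(-13, 14820), -1)), Mul(268, Rational(-1, 2137)))), -1)) = Mul(614, Pow(Add(-1805, Add(Mul(-2188, Pow(14807, -1)), Rational(-268, 2137))), -1)) = Mul(614, Pow(Add(-1805, Add(Mul(-2188, Rational(1, 14807)), Rational(-268, 2137))), -1)) = Mul(614, Pow(Add(-1805, Add(Rational(-2188, 14807), Rational(-268, 2137))), -1)) = Mul(614, Pow(Add(-1805, Rational(-8644032, 31642559)), -1)) = Mul(614, Pow(Rational(-57123463027, 31642559), -1)) = Mul(614, Rational(-31642559, 57123463027)) = Rational(-19428531226, 57123463027)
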